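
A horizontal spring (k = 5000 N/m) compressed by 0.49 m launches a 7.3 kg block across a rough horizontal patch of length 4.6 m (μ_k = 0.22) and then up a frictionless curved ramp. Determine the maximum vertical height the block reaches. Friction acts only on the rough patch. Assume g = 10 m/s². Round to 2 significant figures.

h = 7.2 m

Spring energy: E₀ = ½kx² = ½(5000)(0.49)² = 600.25 J
Friction: W_f = μ_k mg d = (0.22)(7.3)(10)(4.6) = 73.88 J
Energy at base of ramp: E = 600.25 − 73.88 = 526.37 J
At max height all remaining energy is PE: mgh = E ⇒ h = E/(mg) = 526.37/(7.3 × 10) = 7.211 m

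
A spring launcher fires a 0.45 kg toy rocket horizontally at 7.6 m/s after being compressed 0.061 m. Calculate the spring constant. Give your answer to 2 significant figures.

k = 7000 N/m

½kx² = ½mv²
k = mv²/x² = (0.45)(7.6)²/(0.061)² = 6985 N/m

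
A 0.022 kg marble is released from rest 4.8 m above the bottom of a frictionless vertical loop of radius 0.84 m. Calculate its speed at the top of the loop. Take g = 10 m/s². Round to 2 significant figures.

v = 7.9 m/s

Energy conservation: mgh = ½mv_top² + mg(2r)
v_top² = 2g(h − 2r) = 2(10)(4.8 − 1.680) = 62.40
v_top = 7.899 m/s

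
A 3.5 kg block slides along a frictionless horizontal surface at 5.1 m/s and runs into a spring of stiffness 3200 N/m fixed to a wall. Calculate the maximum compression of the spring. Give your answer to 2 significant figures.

x = 0.17 m

At max compression the block is momentarily at rest: ½mv² = ½kx²
x = v√(m/k) = 5.1 × √(3.5/3200) = 0.1687 m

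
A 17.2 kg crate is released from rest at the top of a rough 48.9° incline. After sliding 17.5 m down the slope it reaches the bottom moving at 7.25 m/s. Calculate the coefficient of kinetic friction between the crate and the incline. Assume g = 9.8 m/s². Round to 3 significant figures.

μ_k = 0.913

The energy dissipated by friction is the PE lost minus the KE gained:
mgL sinθ = 2222.9 J; ½mv² = 452.04 J
W_f = 2222.9 − 452.04 = 1771 J
μ_k = W_f/(mg cosθ · L) = 1771/(110.8 × 17.5) = 0.9132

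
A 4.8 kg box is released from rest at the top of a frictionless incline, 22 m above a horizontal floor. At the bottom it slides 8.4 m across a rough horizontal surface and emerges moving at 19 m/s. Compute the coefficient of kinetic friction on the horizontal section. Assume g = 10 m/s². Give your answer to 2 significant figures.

μ_k = 0.47

Energy at the top = energy at the end + work done against friction:
mgh = ½mv² + μ_k m g d
mgh = 1056.0 J; ½mv² = 866.40 J
W_f = 1056.0 − 866.40 = 189.6 J
μ_k = W_f/(mg·d) = 189.6/(48.00 × 8.4) = 0.4702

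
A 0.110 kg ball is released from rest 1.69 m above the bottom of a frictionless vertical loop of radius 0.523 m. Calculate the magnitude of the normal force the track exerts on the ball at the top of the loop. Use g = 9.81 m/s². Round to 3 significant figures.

Energy from release to top (height 2r): mgh = ½mv_top² + mg(2r)
v_top² = 2g(h − 2r) = 2(9.81)(1.69 − 1.046) = 12.635 m²/s²
At the top, both N and weight point toward the centre: N + mg = mv_top²/r
N = m(v_top²/r − g) = 0.110(12.635/0.523 − 9.81) = 1.578 N

N = 1.58 N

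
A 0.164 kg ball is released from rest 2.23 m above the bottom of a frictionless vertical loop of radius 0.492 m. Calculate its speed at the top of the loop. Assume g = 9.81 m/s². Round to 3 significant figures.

v = 4.94 m/s

Energy conservation: mgh = ½mv_top² + mg(2r)
v_top² = 2g(h − 2r) = 2(9.81)(2.23 − 0.9840) = 24.45
v_top = 4.944 m/s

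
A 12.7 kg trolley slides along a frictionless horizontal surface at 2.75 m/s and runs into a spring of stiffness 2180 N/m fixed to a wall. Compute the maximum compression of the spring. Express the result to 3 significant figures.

At max compression the trolley is momentarily at rest: ½mv² = ½kx²
x = v√(m/k) = 2.75 × √(12.7/2180) = 0.2099 m

x = 0.210 m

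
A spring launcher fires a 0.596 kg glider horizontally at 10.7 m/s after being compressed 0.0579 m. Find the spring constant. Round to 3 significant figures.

Spring PE at full compression equals KE at release: ½kx² = ½mv²
k = mv²/x² = (0.596)(10.7)²/(0.0579)² = 20354 N/m

k = 20400 N/m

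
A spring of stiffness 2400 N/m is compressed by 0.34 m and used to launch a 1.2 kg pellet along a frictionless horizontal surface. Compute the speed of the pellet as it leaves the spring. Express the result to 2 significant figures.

v = 15 m/s

Spring PE converts entirely to kinetic energy: ½kx² = ½mv²
v = x√(k/m) = 0.34 × √(2400/1.2) = 15.21 m/s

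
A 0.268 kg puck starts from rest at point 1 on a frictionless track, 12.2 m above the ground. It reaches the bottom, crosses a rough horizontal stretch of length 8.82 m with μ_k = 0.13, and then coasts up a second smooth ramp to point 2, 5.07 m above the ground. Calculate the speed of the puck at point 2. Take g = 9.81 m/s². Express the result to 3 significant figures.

v = 10.8 m/s

Energy at 1: mgh₁ = (0.268)(9.81)(12.2) = 32.075 J
Friction loss: W_f = μ_k mg d = 3.015 J
At 2: ½mv² + mgh₂ = mgh₁ − W_f
½mv² = 32.075 − 3.015 − 13.329 = 15.731 J
v = √(2 × 15.731/0.268) = 10.83 m/s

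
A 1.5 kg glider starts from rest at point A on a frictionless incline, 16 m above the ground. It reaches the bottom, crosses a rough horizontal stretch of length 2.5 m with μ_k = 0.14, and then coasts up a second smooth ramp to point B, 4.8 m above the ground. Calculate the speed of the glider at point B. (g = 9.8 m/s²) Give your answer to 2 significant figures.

Energy at A: mgh₁ = (1.5)(9.8)(16) = 235.20 J
Friction loss: W_f = μ_k mg d = 5.145 J
At B: ½mv² + mgh₂ = mgh₁ − W_f
½mv² = 235.20 − 5.145 − 70.560 = 159.50 J
v = √(2 × 159.50/1.5) = 14.58 m/s

v = 15 m/s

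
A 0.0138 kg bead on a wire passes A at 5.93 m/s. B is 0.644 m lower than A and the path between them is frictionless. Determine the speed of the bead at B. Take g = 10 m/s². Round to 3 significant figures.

By conservation of mechanical energy, ½mv₀² + mgh = ½mv²
v² = v₀² + 2gh = (5.93)² + 2(10)(0.644) = 48.045
v = √48.045 = 6.931 m/s

v = 6.93 m/s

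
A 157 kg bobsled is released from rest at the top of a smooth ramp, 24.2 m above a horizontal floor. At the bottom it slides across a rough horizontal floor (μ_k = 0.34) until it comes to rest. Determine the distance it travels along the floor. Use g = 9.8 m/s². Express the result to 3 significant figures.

Energy bookkeeping (friction removes W_f = μ_k N d):
At rest all PE has been dissipated by friction: mgh = μ_k m g d
d = h/μ_k = 24.2/0.34 = 71.18 m

d = 71.2 m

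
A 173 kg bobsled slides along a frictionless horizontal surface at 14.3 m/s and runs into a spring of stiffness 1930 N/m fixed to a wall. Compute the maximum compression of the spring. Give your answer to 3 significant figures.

All KE is stored as spring PE at maximum compression: ½mv² = ½kx²
x = v√(m/k) = 14.3 × √(173/1930) = 4.281 m

x = 4.28 m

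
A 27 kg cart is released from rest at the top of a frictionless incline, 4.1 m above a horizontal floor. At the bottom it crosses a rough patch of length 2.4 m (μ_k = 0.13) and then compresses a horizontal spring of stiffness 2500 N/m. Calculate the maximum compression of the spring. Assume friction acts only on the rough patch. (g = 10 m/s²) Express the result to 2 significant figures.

x = 0.90 m

Initial energy: E₁ = mgh = (27)(10)(4.1) = 1107.0 J
Friction removes W_f = μ_k mg d = (0.13)(27)(10)(2.4) = 84.24 J
Energy reaching the spring: E = 1107.0 − 84.24 = 1022.8 J
At max compression ½kx² = E ⇒ x = √(2E/k) = √(2 × 1022.8/2500) = 0.9045 m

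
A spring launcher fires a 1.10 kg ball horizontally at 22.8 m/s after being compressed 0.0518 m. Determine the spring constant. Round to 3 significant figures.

Spring PE at full compression equals KE at release: ½kx² = ½mv²
k = mv²/x² = (1.10)(22.8)²/(0.0518)² = 213110 N/m

k = 213000 N/m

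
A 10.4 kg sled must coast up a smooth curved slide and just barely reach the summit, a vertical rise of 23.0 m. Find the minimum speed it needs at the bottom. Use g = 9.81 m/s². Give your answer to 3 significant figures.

v = 21.2 m/s

At the top it is momentarily at rest, so all KE converts to PE: ½mv² = mgh
v = √(2gh) = √(2 × 9.81 × 23.0) = 21.24 m/s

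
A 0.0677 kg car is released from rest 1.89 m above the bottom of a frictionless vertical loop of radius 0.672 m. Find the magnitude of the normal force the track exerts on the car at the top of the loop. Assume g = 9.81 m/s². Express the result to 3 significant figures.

Energy from release to top (height 2r): mgh = ½mv_top² + mg(2r)
v_top² = 2g(h − 2r) = 2(9.81)(1.89 − 1.344) = 10.713 m²/s²
At the top, both N and weight point toward the centre: N + mg = mv_top²/r
N = m(v_top²/r − g) = 0.0677(10.713/0.672 − 9.81) = 0.4151 N

N = 0.415 N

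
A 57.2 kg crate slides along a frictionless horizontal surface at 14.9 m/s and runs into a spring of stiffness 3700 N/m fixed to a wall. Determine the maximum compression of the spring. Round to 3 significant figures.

x = 1.85 m

At max compression the crate is momentarily at rest: ½mv² = ½kx²
x = v√(m/k) = 14.9 × √(57.2/3700) = 1.853 m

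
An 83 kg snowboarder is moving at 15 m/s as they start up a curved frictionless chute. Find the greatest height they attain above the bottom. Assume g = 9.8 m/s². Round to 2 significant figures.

Setting KE at the bottom equal to PE gained: ½mv² = mgh
h = v²/(2g) = 15²/(2 × 9.8) = 11.48 m

h = 11 m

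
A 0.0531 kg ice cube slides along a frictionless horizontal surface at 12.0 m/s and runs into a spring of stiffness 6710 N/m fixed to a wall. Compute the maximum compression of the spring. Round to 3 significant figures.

At max compression the cube is momentarily at rest: ½mv² = ½kx²
x = v√(m/k) = 12.0 × √(0.0531/6710) = 0.03376 m

x = 0.0338 m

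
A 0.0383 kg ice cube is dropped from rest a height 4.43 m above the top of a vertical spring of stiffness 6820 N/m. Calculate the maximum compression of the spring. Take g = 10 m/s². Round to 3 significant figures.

Measuring PE from the top of the relaxed spring, at max compression the cube has dropped H + x with zero KE, so:
mg(H + x) = ½kx²
½(6820)x² − (0.0383)(10)x − (0.0383)(10)(4.43) = 0
3410x² − 0.3830x − 1.697 = 0
x = [0.3830 + √(0.1467 + 23143)]/(2 × 3410) = 0.02236 m

x = 0.0224 m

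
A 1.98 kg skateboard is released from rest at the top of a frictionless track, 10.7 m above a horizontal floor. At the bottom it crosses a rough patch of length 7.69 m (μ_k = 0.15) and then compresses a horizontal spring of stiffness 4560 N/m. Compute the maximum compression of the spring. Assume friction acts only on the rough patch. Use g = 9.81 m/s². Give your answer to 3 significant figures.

x = 0.285 m

Initial energy: E₁ = mgh = (1.98)(9.81)(10.7) = 207.83 J
Friction removes W_f = μ_k mg d = (0.15)(1.98)(9.81)(7.69) = 22.41 J
Energy reaching the spring: E = 207.83 − 22.41 = 185.43 J
At max compression ½kx² = E ⇒ x = √(2E/k) = √(2 × 185.43/4560) = 0.2852 m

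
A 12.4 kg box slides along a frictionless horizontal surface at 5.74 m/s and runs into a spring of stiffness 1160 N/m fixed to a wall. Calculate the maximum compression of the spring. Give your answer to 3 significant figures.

x = 0.593 m

Conservation of energy between contact and max compression: ½mv² = ½kx²
x = v√(m/k) = 5.74 × √(12.4/1160) = 0.5935 m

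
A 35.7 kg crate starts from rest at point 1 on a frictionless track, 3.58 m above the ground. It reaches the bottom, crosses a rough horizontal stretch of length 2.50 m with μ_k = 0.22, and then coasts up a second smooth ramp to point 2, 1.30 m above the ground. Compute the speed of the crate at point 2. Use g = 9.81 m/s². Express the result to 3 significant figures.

v = 5.83 m/s

Energy at 1: mgh₁ = (35.7)(9.81)(3.58) = 1253.8 J
Friction loss: W_f = μ_k mg d = 192.6 J
At 2: ½mv² + mgh₂ = mgh₁ − W_f
½mv² = 1253.8 − 192.6 − 455.28 = 605.88 J
v = √(2 × 605.88/35.7) = 5.826 m/s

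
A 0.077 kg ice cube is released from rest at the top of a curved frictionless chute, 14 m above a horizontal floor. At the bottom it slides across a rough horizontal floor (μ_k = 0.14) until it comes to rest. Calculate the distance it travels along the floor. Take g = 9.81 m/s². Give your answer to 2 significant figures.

d = 100 m

Energy bookkeeping (friction removes W_f = μ_k N d):
At rest all PE has been dissipated by friction: mgh = μ_k m g d
d = h/μ_k = 14/0.14 = 100.0 m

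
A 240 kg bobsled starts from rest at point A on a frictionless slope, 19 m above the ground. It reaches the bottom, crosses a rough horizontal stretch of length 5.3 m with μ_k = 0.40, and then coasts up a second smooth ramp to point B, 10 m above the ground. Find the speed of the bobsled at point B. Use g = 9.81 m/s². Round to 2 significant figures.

v = 12 m/s

Energy at A: mgh₁ = (240)(9.81)(19) = 44734 J
Friction loss: W_f = μ_k mg d = 4991 J
At B: ½mv² + mgh₂ = mgh₁ − W_f
½mv² = 44734 − 4991 − 23544 = 16198 J
v = √(2 × 16198/240) = 11.62 m/s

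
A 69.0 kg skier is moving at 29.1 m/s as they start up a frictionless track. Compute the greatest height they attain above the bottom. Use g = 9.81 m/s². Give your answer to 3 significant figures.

Setting KE at the bottom equal to PE gained: ½mv² = mgh
h = v²/(2g) = 29.1²/(2 × 9.81) = 43.16 m

h = 43.2 m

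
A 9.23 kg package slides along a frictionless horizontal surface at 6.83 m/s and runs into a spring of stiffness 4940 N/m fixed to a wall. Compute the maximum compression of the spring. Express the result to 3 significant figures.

x = 0.295 m

At max compression the package is momentarily at rest: ½mv² = ½kx²
x = v√(m/k) = 6.83 × √(9.23/4940) = 0.2952 m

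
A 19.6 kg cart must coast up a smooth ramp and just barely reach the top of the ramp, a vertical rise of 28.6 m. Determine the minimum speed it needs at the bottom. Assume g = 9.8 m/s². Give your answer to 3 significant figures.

v = 23.7 m/s

At the top it is momentarily at rest, so all KE converts to PE: ½mv² = mgh
v = √(2gh) = √(2 × 9.8 × 28.6) = 23.68 m/s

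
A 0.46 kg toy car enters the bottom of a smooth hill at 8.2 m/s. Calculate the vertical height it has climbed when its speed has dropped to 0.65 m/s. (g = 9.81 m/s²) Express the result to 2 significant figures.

Energy balance between the two points: ½mv₁² = ½mv₂² + mgh
h = (v₁² − v₂²)/(2g) = (8.2² − 0.65²)/(2 × 9.81) = 3.406 m

h = 3.4 m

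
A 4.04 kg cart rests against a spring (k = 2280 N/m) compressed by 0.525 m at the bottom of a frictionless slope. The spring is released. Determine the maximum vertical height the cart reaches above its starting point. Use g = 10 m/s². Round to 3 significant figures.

h = 7.78 m

Energy conservation from release to the highest point: ½kx² = mgh
h = kx²/(2mg) = (2280)(0.525)²/(2 × 4.04 × 10) = 7.778 m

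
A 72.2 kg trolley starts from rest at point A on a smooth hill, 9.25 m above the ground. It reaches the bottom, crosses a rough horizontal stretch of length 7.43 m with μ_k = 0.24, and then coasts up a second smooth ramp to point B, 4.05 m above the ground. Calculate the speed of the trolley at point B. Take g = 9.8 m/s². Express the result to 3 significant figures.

Energy at A: mgh₁ = (72.2)(9.8)(9.25) = 6544.9 J
Friction loss: W_f = μ_k mg d = 1262 J
At B: ½mv² + mgh₂ = mgh₁ − W_f
½mv² = 6544.9 − 1262 − 2865.6 = 2417.6 J
v = √(2 × 2417.6/72.2) = 8.183 m/s

v = 8.18 m/s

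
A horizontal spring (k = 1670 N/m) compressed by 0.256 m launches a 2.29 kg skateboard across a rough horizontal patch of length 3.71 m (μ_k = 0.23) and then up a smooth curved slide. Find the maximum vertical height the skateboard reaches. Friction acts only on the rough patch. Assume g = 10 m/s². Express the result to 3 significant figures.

Spring energy: E₀ = ½kx² = ½(1670)(0.256)² = 54.723 J
Friction: W_f = μ_k mg d = (0.23)(2.29)(10)(3.71) = 19.54 J
Energy at base of ramp: E = 54.723 − 19.54 = 35.182 J
At max height all remaining energy is PE: mgh = E ⇒ h = E/(mg) = 35.182/(2.29 × 10) = 1.536 m

h = 1.54 m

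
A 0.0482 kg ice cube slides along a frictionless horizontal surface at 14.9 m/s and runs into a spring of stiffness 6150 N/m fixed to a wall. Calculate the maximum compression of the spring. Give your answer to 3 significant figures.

x = 0.0417 m

All KE is stored as spring PE at maximum compression: ½mv² = ½kx²
x = v√(m/k) = 14.9 × √(0.0482/6150) = 0.04171 m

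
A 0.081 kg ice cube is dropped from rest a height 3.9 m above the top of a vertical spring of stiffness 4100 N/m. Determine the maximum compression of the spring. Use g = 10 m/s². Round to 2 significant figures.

x = 0.039 m

Measuring PE from the top of the relaxed spring, at max compression the cube has dropped H + x with zero KE, so:
mg(H + x) = ½kx²
½(4100)x² − (0.081)(10)x − (0.081)(10)(3.9) = 0
2050x² − 0.8100x − 3.159 = 0
x = [0.8100 + √(0.6561 + 25904)]/(2 × 2050) = 0.03945 m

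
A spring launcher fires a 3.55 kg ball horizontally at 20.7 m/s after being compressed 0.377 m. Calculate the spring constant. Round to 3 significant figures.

k = 10700 N/m

½kx² = ½mv²
k = mv²/x² = (3.55)(20.7)²/(0.377)² = 10703 N/m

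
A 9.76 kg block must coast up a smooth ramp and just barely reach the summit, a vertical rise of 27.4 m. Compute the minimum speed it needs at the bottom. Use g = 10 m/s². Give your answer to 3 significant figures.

At the top it is momentarily at rest, so all KE converts to PE: ½mv² = mgh
v = √(2gh) = √(2 × 10 × 27.4) = 23.41 m/s

v = 23.4 m/s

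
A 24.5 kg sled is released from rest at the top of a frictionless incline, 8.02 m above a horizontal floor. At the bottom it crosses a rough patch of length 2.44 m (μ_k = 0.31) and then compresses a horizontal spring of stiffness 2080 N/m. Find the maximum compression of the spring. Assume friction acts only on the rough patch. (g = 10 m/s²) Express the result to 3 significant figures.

Initial energy: E₁ = mgh = (24.5)(10)(8.02) = 1964.9 J
Friction removes W_f = μ_k mg d = (0.31)(24.5)(10)(2.44) = 185.3 J
Energy reaching the spring: E = 1964.9 − 185.3 = 1779.6 J
At max compression ½kx² = E ⇒ x = √(2E/k) = √(2 × 1779.6/2080) = 1.308 m

x = 1.31 m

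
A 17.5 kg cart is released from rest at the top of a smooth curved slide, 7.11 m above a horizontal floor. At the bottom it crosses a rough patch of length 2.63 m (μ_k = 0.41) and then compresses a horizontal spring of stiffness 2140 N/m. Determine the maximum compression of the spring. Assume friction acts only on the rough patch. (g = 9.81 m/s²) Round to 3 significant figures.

Initial energy: E₁ = mgh = (17.5)(9.81)(7.11) = 1220.6 J
Friction removes W_f = μ_k mg d = (0.41)(17.5)(9.81)(2.63) = 185.1 J
Energy reaching the spring: E = 1220.6 − 185.1 = 1035.5 J
At max compression ½kx² = E ⇒ x = √(2E/k) = √(2 × 1035.5/2140) = 0.9837 m

x = 0.984 m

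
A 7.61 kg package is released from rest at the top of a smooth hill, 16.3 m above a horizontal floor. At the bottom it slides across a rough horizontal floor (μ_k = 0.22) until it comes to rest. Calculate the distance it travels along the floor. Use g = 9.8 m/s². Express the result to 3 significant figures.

Applying the work–energy principle:
At rest all PE has been dissipated by friction: mgh = μ_k m g d
d = h/μ_k = 16.3/0.22 = 74.09 m

d = 74.1 m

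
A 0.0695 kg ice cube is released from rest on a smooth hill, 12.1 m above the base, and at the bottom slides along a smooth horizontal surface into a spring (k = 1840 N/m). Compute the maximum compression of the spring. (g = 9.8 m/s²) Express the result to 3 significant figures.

Gravitational PE at the top equals spring PE at max compression: mgh = ½kx²
x = √(2mgh/k) = √(2 × 0.0695 × 9.8 × 12.1 / 1840) = 0.09465 m

x = 0.0946 m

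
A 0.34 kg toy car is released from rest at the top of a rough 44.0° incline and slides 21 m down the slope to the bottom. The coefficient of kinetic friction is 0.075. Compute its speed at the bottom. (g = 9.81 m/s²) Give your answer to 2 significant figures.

Energy: mgh = ½mv² + W_f, with h = L sinθ and W_f = μ_k (mg cosθ) L
mgh = mgL sinθ = (0.34)(9.81)(21)sin44.0° = 48.656 J
W_f = μ_k mg cosθ · L = (0.075)(0.34)(9.81)cos44.0°·21 = 3.779 J
½mv² = 48.656 − 3.779 = 44.877 J
v = √(2 × 44.877/0.34) = 16.25 m/s

v = 16 m/s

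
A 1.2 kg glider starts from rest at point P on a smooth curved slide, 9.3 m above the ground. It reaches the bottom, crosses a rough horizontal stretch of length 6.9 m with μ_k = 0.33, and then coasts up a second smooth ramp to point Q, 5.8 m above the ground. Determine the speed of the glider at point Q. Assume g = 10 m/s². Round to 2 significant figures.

Energy at P: mgh₁ = (1.2)(10)(9.3) = 111.60 J
Friction loss: W_f = μ_k mg d = 27.32 J
At Q: ½mv² + mgh₂ = mgh₁ − W_f
½mv² = 111.60 − 27.32 − 69.600 = 14.676 J
v = √(2 × 14.676/1.2) = 4.946 m/s

v = 4.9 m/s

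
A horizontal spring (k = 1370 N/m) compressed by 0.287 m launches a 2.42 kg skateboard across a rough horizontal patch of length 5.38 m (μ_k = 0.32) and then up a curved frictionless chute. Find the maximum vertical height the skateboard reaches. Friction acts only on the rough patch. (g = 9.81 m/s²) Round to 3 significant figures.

h = 0.655 m

Spring energy: E₀ = ½kx² = ½(1370)(0.287)² = 56.423 J
Friction: W_f = μ_k mg d = (0.32)(2.42)(9.81)(5.38) = 40.87 J
Energy at base of ramp: E = 56.423 − 40.87 = 15.552 J
At max height all remaining energy is PE: mgh = E ⇒ h = E/(mg) = 15.552/(2.42 × 9.81) = 0.6551 m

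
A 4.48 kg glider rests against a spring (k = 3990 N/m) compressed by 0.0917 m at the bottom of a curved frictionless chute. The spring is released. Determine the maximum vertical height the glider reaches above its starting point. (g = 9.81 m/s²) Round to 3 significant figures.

At maximum height the glider is at rest, so ½kx² = mgh
h = kx²/(2mg) = (3990)(0.0917)²/(2 × 4.48 × 9.81) = 0.3817 m

h = 0.382 m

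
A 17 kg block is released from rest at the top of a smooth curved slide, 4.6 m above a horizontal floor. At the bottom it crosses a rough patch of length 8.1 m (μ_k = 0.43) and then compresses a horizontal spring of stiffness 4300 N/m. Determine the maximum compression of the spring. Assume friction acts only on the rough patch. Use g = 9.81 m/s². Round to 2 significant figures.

Initial energy: E₁ = mgh = (17)(9.81)(4.6) = 767.14 J
Friction removes W_f = μ_k mg d = (0.43)(17)(9.81)(8.1) = 580.9 J
Energy reaching the spring: E = 767.14 − 580.9 = 186.28 J
At max compression ½kx² = E ⇒ x = √(2E/k) = √(2 × 186.28/4300) = 0.2944 m

x = 0.29 m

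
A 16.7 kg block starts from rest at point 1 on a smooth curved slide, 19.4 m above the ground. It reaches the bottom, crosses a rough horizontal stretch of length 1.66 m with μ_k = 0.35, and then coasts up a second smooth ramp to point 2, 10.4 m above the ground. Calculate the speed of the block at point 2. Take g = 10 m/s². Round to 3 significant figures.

v = 13.0 m/s

Energy at 1: mgh₁ = (16.7)(10)(19.4) = 3239.8 J
Friction loss: W_f = μ_k mg d = 97.03 J
At 2: ½mv² + mgh₂ = mgh₁ − W_f
½mv² = 3239.8 − 97.03 − 1736.8 = 1406.0 J
v = √(2 × 1406.0/16.7) = 12.98 m/s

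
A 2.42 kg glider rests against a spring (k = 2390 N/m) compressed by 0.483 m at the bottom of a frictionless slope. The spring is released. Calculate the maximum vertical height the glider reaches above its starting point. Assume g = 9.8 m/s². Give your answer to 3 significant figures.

h = 11.8 m

Energy conservation from release to the highest point: ½kx² = mgh
h = kx²/(2mg) = (2390)(0.483)²/(2 × 2.42 × 9.8) = 11.75 m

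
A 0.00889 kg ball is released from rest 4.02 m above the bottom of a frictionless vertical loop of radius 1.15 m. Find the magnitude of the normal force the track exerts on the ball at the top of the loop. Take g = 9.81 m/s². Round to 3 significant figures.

N = 0.174 N

Energy from release to top (height 2r): mgh = ½mv_top² + mg(2r)
v_top² = 2g(h − 2r) = 2(9.81)(4.02 − 2.300) = 33.746 m²/s²
At the top, both N and weight point toward the centre: N + mg = mv_top²/r
N = m(v_top²/r − g) = 0.00889(33.746/1.15 − 9.81) = 0.1737 N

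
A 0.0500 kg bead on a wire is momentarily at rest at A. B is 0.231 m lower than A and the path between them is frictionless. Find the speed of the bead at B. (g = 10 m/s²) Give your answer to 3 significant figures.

By conservation of mechanical energy, mgh = ½mv²
v = √(2gh) = √(2 × 10 × 0.231) = √4.6200 = 2.149 m/s

v = 2.15 m/s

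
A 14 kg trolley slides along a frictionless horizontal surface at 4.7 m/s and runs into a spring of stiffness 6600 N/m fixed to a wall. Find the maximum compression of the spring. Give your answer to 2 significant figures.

All KE is stored as spring PE at maximum compression: ½mv² = ½kx²
x = v√(m/k) = 4.7 × √(14/6600) = 0.2165 m

x = 0.22 m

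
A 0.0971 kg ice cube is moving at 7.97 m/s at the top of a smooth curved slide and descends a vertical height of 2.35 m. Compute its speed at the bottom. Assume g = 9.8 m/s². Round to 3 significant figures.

Equating total energy at the two states: ½mv₀² + mgh = ½mv²
The mass cancels from both sides.
v² = v₀² + 2gh = (7.97)² + 2(9.8)(2.35) = 109.58
v = √109.58 = 10.47 m/s

v = 10.5 m/s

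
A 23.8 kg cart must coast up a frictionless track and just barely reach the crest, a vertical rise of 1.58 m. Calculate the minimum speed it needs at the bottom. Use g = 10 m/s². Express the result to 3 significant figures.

v = 5.62 m/s

At the top it is momentarily at rest, so all KE converts to PE: ½mv² = mgh
v = √(2gh) = √(2 × 10 × 1.58) = 5.621 m/s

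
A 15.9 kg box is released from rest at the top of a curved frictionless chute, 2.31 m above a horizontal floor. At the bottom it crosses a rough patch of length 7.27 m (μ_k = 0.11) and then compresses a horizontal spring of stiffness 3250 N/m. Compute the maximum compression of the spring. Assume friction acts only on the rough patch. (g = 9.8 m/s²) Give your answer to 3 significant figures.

Initial energy: E₁ = mgh = (15.9)(9.8)(2.31) = 359.94 J
Friction removes W_f = μ_k mg d = (0.11)(15.9)(9.8)(7.27) = 124.6 J
Energy reaching the spring: E = 359.94 − 124.6 = 235.33 J
At max compression ½kx² = E ⇒ x = √(2E/k) = √(2 × 235.33/3250) = 0.3806 m

x = 0.381 m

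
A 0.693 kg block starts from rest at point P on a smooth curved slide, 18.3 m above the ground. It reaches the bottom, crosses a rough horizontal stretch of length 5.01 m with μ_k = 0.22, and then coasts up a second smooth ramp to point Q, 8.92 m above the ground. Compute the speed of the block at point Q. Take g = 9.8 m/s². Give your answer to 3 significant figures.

Energy at P: mgh₁ = (0.693)(9.8)(18.3) = 124.28 J
Friction loss: W_f = μ_k mg d = 7.485 J
At Q: ½mv² + mgh₂ = mgh₁ − W_f
½mv² = 124.28 − 7.485 − 60.579 = 56.218 J
v = √(2 × 56.218/0.693) = 12.74 m/s

v = 12.7 m/s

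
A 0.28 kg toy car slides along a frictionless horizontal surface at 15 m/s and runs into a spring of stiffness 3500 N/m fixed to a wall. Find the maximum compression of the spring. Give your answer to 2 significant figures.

At max compression the car is momentarily at rest: ½mv² = ½kx²
x = v√(m/k) = 15 × √(0.28/3500) = 0.1342 m

x = 0.13 m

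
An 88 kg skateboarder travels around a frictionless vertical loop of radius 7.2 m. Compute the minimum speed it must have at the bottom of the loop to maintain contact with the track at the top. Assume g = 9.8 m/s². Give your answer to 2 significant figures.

v = 19 m/s

At the top: mg = mv_top²/r ⇒ v_top² = gr = 70.56 m²/s²
Energy from bottom to top (height 2r): ½mv_bot² = ½mv_top² + mg(2r)
v_bot² = gr + 4gr = 5gr = 352.8
v_bot = √(5gr) = 18.78 m/s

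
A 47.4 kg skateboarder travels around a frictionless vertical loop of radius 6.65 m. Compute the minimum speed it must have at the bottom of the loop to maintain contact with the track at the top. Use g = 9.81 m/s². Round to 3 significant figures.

v = 18.1 m/s

At the top: mg = mv_top²/r ⇒ v_top² = gr = 65.24 m²/s²
Energy from bottom to top (height 2r): ½mv_bot² = ½mv_top² + mg(2r)
v_bot² = gr + 4gr = 5gr = 326.2
v_bot = √(5gr) = 18.06 m/s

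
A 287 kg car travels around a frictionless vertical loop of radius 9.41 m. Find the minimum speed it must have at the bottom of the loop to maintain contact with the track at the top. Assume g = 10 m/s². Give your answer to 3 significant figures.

v = 21.7 m/s

At the top: mg = mv_top²/r ⇒ v_top² = gr = 94.10 m²/s²
Energy from bottom to top (height 2r): ½mv_bot² = ½mv_top² + mg(2r)
v_bot² = gr + 4gr = 5gr = 470.5
v_bot = √(5gr) = 21.69 m/s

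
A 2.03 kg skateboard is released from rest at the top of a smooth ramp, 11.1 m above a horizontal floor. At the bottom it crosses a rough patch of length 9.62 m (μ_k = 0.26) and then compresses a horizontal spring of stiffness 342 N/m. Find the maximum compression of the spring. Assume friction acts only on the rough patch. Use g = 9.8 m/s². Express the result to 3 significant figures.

Initial energy: E₁ = mgh = (2.03)(9.8)(11.1) = 220.82 J
Friction removes W_f = μ_k mg d = (0.26)(2.03)(9.8)(9.62) = 49.76 J
Energy reaching the spring: E = 220.82 − 49.76 = 171.06 J
At max compression ½kx² = E ⇒ x = √(2E/k) = √(2 × 171.06/342) = 1.000 m

x = 1.00 m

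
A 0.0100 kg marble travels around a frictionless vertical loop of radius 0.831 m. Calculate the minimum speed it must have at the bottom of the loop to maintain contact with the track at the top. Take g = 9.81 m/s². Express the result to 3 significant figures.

v = 6.38 m/s

At the top: mg = mv_top²/r ⇒ v_top² = gr = 8.152 m²/s²
Energy from bottom to top (height 2r): ½mv_bot² = ½mv_top² + mg(2r)
v_bot² = gr + 4gr = 5gr = 40.76
v_bot = √(5gr) = 6.384 m/s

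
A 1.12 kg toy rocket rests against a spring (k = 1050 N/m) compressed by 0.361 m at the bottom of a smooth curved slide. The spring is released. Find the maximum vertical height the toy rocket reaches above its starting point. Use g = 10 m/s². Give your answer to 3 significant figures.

h = 6.11 m

All spring PE becomes gravitational PE at the highest point: ½kx² = mgh
h = kx²/(2mg) = (1050)(0.361)²/(2 × 1.12 × 10) = 6.109 m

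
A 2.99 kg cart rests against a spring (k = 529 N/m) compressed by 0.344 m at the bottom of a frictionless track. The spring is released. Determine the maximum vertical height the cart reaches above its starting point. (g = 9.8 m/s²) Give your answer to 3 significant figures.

h = 1.07 m

Energy conservation from release to the highest point: ½kx² = mgh
h = kx²/(2mg) = (529)(0.344)²/(2 × 2.99 × 9.8) = 1.068 m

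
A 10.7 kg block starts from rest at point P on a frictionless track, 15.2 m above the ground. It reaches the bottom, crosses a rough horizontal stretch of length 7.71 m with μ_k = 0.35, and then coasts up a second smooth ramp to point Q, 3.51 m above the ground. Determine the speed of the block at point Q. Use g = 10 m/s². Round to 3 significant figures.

v = 13.4 m/s

Energy at P: mgh₁ = (10.7)(10)(15.2) = 1626.4 J
Friction loss: W_f = μ_k mg d = 288.7 J
At Q: ½mv² + mgh₂ = mgh₁ − W_f
½mv² = 1626.4 − 288.7 − 375.57 = 962.09 J
v = √(2 × 962.09/10.7) = 13.41 m/s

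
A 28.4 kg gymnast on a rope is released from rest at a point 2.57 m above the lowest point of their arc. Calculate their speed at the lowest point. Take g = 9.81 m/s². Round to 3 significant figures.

Mechanical energy is conserved (no friction): mgh = ½mv²
v = √(2gh) = √(2 × 9.81 × 2.57) = √50.423 = 7.101 m/s

v = 7.10 m/s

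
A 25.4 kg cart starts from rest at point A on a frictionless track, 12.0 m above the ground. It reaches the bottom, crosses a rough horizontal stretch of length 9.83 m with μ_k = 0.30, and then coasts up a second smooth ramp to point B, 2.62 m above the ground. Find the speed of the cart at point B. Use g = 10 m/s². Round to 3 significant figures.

v = 11.3 m/s

Energy at A: mgh₁ = (25.4)(10)(12.0) = 3048.0 J
Friction loss: W_f = μ_k mg d = 749.0 J
At B: ½mv² + mgh₂ = mgh₁ − W_f
½mv² = 3048.0 − 749.0 − 665.48 = 1633.5 J
v = √(2 × 1633.5/25.4) = 11.34 m/s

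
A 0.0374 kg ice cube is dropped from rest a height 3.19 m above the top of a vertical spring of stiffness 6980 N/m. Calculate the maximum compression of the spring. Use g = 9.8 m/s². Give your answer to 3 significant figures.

x = 0.0184 m

Take the reference level at the top of the uncompressed spring. At max compression the cube has fallen H + x and is momentarily at rest:
mg(H + x) = ½kx²
½(6980)x² − (0.0374)(9.8)x − (0.0374)(9.8)(3.19) = 0
3490x² − 0.3665x − 1.169 = 0
x = [0.3665 + √(0.1343 + 16322)]/(2 × 3490) = 0.01836 m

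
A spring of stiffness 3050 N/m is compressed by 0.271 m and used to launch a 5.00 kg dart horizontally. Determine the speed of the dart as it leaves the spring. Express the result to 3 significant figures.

Spring PE converts entirely to kinetic energy: ½kx² = ½mv²
v = x√(k/m) = 0.271 × √(3050/5.00) = 6.693 m/s

v = 6.69 m/s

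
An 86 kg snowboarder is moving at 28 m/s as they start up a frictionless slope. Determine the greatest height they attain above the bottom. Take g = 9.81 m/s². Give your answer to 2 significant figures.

By energy conservation, ½mv² = mgh
h = v²/(2g) = 28²/(2 × 9.81) = 39.96 m

h = 40 m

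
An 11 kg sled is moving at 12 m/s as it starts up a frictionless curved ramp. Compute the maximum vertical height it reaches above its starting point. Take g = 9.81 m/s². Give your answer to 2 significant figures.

Setting KE at the bottom equal to PE gained: ½mv² = mgh
h = v²/(2g) = 12²/(2 × 9.81) = 7.339 m

h = 7.3 m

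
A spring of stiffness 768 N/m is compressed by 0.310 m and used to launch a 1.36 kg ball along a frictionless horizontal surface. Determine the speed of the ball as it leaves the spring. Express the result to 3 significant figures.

v = 7.37 m/s

The ball leaves the spring when the spring is at natural length, so ½kx² = ½mv²
v = x√(k/m) = 0.310 × √(768/1.36) = 7.367 m/s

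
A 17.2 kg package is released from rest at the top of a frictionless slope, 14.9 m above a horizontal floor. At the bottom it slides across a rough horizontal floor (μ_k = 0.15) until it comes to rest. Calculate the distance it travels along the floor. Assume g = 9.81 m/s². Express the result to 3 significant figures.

Energy bookkeeping (friction removes W_f = μ_k N d):
At rest all PE has been dissipated by friction: mgh = μ_k m g d
d = h/μ_k = 14.9/0.15 = 99.33 m

d = 99.3 m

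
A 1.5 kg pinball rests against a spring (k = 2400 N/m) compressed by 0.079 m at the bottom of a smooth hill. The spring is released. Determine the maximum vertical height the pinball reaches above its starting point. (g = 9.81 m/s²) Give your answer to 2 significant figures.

All spring PE becomes gravitational PE at the highest point: ½kx² = mgh
h = kx²/(2mg) = (2400)(0.079)²/(2 × 1.5 × 9.81) = 0.5090 m

h = 0.51 m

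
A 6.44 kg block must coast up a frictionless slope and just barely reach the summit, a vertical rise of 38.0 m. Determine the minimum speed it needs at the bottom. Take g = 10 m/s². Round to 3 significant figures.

At the top it is momentarily at rest, so all KE converts to PE: ½mv² = mgh
v = √(2gh) = √(2 × 10 × 38.0) = 27.57 m/s

v = 27.6 m/s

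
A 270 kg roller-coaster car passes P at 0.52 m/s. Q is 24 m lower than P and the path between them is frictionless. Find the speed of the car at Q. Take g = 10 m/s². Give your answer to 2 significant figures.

By conservation of mechanical energy, ½mv₀² + mgh = ½mv²
v² = v₀² + 2gh = (0.52)² + 2(10)(24) = 480.27
v = √480.27 = 21.92 m/s

v = 22 m/s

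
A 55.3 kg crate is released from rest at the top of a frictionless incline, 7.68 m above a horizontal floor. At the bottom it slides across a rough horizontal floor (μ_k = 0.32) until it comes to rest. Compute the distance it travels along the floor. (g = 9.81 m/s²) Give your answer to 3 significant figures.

Energy bookkeeping (friction removes W_f = μ_k N d):
At rest all PE has been dissipated by friction: mgh = μ_k m g d
d = h/μ_k = 7.68/0.32 = 24.00 m

d = 24.0 m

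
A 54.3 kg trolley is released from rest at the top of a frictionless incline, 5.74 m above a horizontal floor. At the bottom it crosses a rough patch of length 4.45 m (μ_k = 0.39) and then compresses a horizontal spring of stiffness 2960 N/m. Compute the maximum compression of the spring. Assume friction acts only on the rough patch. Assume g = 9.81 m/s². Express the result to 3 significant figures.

Initial energy: E₁ = mgh = (54.3)(9.81)(5.74) = 3057.6 J
Friction removes W_f = μ_k mg d = (0.39)(54.3)(9.81)(4.45) = 924.5 J
Energy reaching the spring: E = 3057.6 − 924.5 = 2133.1 J
At max compression ½kx² = E ⇒ x = √(2E/k) = √(2 × 2133.1/2960) = 1.201 m

x = 1.20 m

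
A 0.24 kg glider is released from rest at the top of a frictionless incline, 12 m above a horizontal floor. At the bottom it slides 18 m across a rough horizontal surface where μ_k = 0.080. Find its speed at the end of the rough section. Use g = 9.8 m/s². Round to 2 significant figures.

v = 14 m/s

Energy bookkeeping (friction removes W_f = μ_k N d):
mgh = ½mv² + μ_k m g d
W_f = μ_k mg d = (0.080)(0.24)(9.8)(18) = 3.387 J
½mv² = mgh − W_f = 28.224 − 3.387 = 24.837 J
v = √(2 × 24.837/0.24) = 14.39 m/s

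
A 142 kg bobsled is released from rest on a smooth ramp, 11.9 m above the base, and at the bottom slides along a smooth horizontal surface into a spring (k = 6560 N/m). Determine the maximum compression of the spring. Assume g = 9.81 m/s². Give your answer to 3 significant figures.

Gravitational PE at the top equals spring PE at max compression: mgh = ½kx²
x = √(2mgh/k) = √(2 × 142 × 9.81 × 11.9 / 6560) = 2.248 m

x = 2.25 m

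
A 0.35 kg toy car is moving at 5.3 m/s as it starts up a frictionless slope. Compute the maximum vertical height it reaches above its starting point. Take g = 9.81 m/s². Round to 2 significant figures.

Setting KE at the bottom equal to PE gained: ½mv² = mgh
h = v²/(2g) = 5.3²/(2 × 9.81) = 1.432 m

h = 1.4 m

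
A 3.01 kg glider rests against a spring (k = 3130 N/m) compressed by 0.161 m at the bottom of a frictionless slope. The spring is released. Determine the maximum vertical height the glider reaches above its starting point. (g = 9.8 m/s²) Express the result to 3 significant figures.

h = 1.38 m

All spring PE becomes gravitational PE at the highest point: ½kx² = mgh
h = kx²/(2mg) = (3130)(0.161)²/(2 × 3.01 × 9.8) = 1.375 m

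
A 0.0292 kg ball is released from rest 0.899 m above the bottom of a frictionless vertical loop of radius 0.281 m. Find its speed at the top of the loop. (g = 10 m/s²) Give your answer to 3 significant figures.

Energy conservation: mgh = ½mv_top² + mg(2r)
v_top² = 2g(h − 2r) = 2(10)(0.899 − 0.5620) = 6.740
v_top = 2.596 m/s

v = 2.60 m/s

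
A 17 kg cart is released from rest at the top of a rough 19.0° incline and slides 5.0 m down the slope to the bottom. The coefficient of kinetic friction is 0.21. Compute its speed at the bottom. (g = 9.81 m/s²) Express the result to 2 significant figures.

Work–energy: mg(L sinθ) − μ_k(mg cosθ)L = ½mv²
mgh = mgL sinθ = (17)(9.81)(5.0)sin19.0° = 271.48 J
W_f = μ_k mg cosθ · L = (0.21)(17)(9.81)cos19.0°·5.0 = 165.6 J
½mv² = 271.48 − 165.6 = 105.91 J
v = √(2 × 105.91/17) = 3.530 m/s

v = 3.5 m/s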